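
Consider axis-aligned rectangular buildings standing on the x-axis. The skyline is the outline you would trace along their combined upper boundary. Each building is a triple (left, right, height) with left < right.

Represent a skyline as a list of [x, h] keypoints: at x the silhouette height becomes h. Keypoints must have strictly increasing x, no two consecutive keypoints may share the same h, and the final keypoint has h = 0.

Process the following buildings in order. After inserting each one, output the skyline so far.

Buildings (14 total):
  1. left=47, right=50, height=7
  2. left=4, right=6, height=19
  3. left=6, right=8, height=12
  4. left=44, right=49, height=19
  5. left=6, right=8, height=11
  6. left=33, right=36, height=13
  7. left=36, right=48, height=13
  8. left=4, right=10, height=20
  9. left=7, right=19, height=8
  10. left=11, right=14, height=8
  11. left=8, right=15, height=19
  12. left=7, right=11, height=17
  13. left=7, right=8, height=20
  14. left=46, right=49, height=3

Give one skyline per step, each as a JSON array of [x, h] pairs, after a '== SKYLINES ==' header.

== SKYLINES ==
[[47,7],[50,0]]
[[4,19],[6,0],[47,7],[50,0]]
[[4,19],[6,12],[8,0],[47,7],[50,0]]
[[4,19],[6,12],[8,0],[44,19],[49,7],[50,0]]
[[4,19],[6,12],[8,0],[44,19],[49,7],[50,0]]
[[4,19],[6,12],[8,0],[33,13],[36,0],[44,19],[49,7],[50,0]]
[[4,19],[6,12],[8,0],[33,13],[44,19],[49,7],[50,0]]
[[4,20],[10,0],[33,13],[44,19],[49,7],[50,0]]
[[4,20],[10,8],[19,0],[33,13],[44,19],[49,7],[50,0]]
[[4,20],[10,8],[19,0],[33,13],[44,19],[49,7],[50,0]]
[[4,20],[10,19],[15,8],[19,0],[33,13],[44,19],[49,7],[50,0]]
[[4,20],[10,19],[15,8],[19,0],[33,13],[44,19],[49,7],[50,0]]
[[4,20],[10,19],[15,8],[19,0],[33,13],[44,19],[49,7],[50,0]]
[[4,20],[10,19],[15,8],[19,0],[33,13],[44,19],[49,7],[50,0]]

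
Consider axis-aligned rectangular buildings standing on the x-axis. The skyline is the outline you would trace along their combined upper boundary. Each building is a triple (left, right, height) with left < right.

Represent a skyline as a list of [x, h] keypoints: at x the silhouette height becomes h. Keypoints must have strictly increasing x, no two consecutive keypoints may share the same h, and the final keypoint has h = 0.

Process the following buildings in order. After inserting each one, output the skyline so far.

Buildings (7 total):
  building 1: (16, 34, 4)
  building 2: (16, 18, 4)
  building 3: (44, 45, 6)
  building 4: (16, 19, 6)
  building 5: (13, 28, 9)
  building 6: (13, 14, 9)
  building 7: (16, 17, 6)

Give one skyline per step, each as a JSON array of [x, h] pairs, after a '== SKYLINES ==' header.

== SKYLINES ==
[[16,4],[34,0]]
[[16,4],[34,0]]
[[16,4],[34,0],[44,6],[45,0]]
[[16,6],[19,4],[34,0],[44,6],[45,0]]
[[13,9],[28,4],[34,0],[44,6],[45,0]]
[[13,9],[28,4],[34,0],[44,6],[45,0]]
[[13,9],[28,4],[34,0],[44,6],[45,0]]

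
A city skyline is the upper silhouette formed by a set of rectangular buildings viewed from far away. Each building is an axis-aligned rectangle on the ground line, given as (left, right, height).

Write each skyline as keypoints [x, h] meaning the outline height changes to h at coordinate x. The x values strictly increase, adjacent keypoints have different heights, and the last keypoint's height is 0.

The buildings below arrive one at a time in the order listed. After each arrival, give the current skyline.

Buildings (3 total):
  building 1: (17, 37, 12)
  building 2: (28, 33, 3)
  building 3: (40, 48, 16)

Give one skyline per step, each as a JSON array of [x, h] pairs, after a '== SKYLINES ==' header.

== SKYLINES ==
[[17,12],[37,0]]
[[17,12],[37,0]]
[[17,12],[37,0],[40,16],[48,0]]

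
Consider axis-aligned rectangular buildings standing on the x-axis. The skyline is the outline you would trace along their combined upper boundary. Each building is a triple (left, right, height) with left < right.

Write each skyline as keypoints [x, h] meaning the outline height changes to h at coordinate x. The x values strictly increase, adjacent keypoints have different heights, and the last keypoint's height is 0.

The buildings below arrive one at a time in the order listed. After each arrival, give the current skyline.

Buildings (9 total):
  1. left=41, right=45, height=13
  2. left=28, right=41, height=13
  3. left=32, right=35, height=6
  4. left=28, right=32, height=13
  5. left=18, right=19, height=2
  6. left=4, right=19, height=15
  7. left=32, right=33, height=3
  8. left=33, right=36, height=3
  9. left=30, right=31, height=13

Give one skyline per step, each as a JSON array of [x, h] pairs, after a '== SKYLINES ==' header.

== SKYLINES ==
[[41,13],[45,0]]
[[28,13],[45,0]]
[[28,13],[45,0]]
[[28,13],[45,0]]
[[18,2],[19,0],[28,13],[45,0]]
[[4,15],[19,0],[28,13],[45,0]]
[[4,15],[19,0],[28,13],[45,0]]
[[4,15],[19,0],[28,13],[45,0]]
[[4,15],[19,0],[28,13],[45,0]]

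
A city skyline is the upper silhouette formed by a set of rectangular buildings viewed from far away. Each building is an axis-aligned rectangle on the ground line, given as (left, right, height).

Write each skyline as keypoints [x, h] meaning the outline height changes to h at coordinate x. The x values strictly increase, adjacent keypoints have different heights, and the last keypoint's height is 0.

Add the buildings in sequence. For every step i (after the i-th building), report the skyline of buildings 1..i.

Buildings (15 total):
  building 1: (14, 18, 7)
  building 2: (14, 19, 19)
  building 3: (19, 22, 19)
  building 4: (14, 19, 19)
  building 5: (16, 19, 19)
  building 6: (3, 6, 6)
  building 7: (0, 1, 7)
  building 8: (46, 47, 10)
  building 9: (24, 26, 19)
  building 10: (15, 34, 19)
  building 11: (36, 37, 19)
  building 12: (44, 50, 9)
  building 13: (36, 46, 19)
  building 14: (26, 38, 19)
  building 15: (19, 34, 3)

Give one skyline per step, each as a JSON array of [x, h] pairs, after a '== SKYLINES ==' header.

== SKYLINES ==
[[14,7],[18,0]]
[[14,19],[19,0]]
[[14,19],[22,0]]
[[14,19],[22,0]]
[[14,19],[22,0]]
[[3,6],[6,0],[14,19],[22,0]]
[[0,7],[1,0],[3,6],[6,0],[14,19],[22,0]]
[[0,7],[1,0],[3,6],[6,0],[14,19],[22,0],[46,10],[47,0]]
[[0,7],[1,0],[3,6],[6,0],[14,19],[22,0],[24,19],[26,0],[46,10],[47,0]]
[[0,7],[1,0],[3,6],[6,0],[14,19],[34,0],[46,10],[47,0]]
[[0,7],[1,0],[3,6],[6,0],[14,19],[34,0],[36,19],[37,0],[46,10],[47,0]]
[[0,7],[1,0],[3,6],[6,0],[14,19],[34,0],[36,19],[37,0],[44,9],[46,10],[47,9],[50,0]]
[[0,7],[1,0],[3,6],[6,0],[14,19],[34,0],[36,19],[46,10],[47,9],[50,0]]
[[0,7],[1,0],[3,6],[6,0],[14,19],[46,10],[47,9],[50,0]]
[[0,7],[1,0],[3,6],[6,0],[14,19],[46,10],[47,9],[50,0]]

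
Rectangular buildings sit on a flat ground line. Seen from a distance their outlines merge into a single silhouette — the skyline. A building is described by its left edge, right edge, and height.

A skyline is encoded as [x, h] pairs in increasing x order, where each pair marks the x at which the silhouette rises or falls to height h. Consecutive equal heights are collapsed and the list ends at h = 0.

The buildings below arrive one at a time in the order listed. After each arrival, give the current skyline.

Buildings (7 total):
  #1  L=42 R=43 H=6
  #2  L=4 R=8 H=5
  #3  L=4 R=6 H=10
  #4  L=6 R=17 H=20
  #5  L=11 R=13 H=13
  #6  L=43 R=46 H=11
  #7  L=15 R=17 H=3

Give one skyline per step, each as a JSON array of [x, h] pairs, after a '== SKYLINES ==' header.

== SKYLINES ==
[[42,6],[43,0]]
[[4,5],[8,0],[42,6],[43,0]]
[[4,10],[6,5],[8,0],[42,6],[43,0]]
[[4,10],[6,20],[17,0],[42,6],[43,0]]
[[4,10],[6,20],[17,0],[42,6],[43,0]]
[[4,10],[6,20],[17,0],[42,6],[43,11],[46,0]]
[[4,10],[6,20],[17,0],[42,6],[43,11],[46,0]]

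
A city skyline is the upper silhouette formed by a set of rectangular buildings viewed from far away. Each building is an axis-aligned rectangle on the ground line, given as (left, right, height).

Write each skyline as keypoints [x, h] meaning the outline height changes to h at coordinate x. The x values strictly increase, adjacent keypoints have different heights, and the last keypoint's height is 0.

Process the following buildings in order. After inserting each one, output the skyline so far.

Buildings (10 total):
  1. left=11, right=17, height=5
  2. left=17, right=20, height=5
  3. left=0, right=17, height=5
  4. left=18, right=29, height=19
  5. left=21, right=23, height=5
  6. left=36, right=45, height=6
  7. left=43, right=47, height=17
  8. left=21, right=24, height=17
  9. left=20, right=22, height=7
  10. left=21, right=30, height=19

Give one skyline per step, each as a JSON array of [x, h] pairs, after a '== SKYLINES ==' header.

== SKYLINES ==
[[11,5],[17,0]]
[[11,5],[20,0]]
[[0,5],[20,0]]
[[0,5],[18,19],[29,0]]
[[0,5],[18,19],[29,0]]
[[0,5],[18,19],[29,0],[36,6],[45,0]]
[[0,5],[18,19],[29,0],[36,6],[43,17],[47,0]]
[[0,5],[18,19],[29,0],[36,6],[43,17],[47,0]]
[[0,5],[18,19],[29,0],[36,6],[43,17],[47,0]]
[[0,5],[18,19],[30,0],[36,6],[43,17],[47,0]]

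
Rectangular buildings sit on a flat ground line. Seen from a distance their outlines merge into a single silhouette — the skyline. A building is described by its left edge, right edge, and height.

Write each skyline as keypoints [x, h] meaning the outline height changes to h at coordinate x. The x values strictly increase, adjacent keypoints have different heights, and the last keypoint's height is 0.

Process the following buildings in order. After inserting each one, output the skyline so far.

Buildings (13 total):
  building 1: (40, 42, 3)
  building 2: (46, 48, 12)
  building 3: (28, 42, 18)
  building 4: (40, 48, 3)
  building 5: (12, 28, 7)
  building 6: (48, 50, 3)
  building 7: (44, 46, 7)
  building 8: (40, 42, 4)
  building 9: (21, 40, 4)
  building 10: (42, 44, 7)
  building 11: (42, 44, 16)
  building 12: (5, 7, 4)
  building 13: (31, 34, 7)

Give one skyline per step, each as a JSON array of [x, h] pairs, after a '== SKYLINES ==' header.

== SKYLINES ==
[[40,3],[42,0]]
[[40,3],[42,0],[46,12],[48,0]]
[[28,18],[42,0],[46,12],[48,0]]
[[28,18],[42,3],[46,12],[48,0]]
[[12,7],[28,18],[42,3],[46,12],[48,0]]
[[12,7],[28,18],[42,3],[46,12],[48,3],[50,0]]
[[12,7],[28,18],[42,3],[44,7],[46,12],[48,3],[50,0]]
[[12,7],[28,18],[42,3],[44,7],[46,12],[48,3],[50,0]]
[[12,7],[28,18],[42,3],[44,7],[46,12],[48,3],[50,0]]
[[12,7],[28,18],[42,7],[46,12],[48,3],[50,0]]
[[12,7],[28,18],[42,16],[44,7],[46,12],[48,3],[50,0]]
[[5,4],[7,0],[12,7],[28,18],[42,16],[44,7],[46,12],[48,3],[50,0]]
[[5,4],[7,0],[12,7],[28,18],[42,16],[44,7],[46,12],[48,3],[50,0]]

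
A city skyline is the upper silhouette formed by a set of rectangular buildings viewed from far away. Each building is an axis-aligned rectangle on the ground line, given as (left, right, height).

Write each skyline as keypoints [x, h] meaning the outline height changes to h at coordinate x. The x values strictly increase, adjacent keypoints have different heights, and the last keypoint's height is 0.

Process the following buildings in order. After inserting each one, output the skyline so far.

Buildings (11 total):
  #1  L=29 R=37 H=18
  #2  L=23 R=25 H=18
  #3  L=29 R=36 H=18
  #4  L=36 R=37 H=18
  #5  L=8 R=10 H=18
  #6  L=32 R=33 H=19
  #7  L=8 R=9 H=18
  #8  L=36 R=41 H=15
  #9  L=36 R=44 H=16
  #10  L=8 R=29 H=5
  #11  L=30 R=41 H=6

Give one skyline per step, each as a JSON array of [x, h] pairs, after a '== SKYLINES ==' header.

== SKYLINES ==
[[29,18],[37,0]]
[[23,18],[25,0],[29,18],[37,0]]
[[23,18],[25,0],[29,18],[37,0]]
[[23,18],[25,0],[29,18],[37,0]]
[[8,18],[10,0],[23,18],[25,0],[29,18],[37,0]]
[[8,18],[10,0],[23,18],[25,0],[29,18],[32,19],[33,18],[37,0]]
[[8,18],[10,0],[23,18],[25,0],[29,18],[32,19],[33,18],[37,0]]
[[8,18],[10,0],[23,18],[25,0],[29,18],[32,19],[33,18],[37,15],[41,0]]
[[8,18],[10,0],[23,18],[25,0],[29,18],[32,19],[33,18],[37,16],[44,0]]
[[8,18],[10,5],[23,18],[25,5],[29,18],[32,19],[33,18],[37,16],[44,0]]
[[8,18],[10,5],[23,18],[25,5],[29,18],[32,19],[33,18],[37,16],[44,0]]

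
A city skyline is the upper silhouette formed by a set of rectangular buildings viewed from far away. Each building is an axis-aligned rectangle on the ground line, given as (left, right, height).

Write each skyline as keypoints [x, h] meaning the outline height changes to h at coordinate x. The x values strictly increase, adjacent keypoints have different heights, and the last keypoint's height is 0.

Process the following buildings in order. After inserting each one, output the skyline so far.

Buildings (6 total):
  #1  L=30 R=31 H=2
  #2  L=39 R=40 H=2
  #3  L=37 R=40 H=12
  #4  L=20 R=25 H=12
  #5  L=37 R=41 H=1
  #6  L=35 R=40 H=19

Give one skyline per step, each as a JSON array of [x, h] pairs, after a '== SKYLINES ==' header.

== SKYLINES ==
[[30,2],[31,0]]
[[30,2],[31,0],[39,2],[40,0]]
[[30,2],[31,0],[37,12],[40,0]]
[[20,12],[25,0],[30,2],[31,0],[37,12],[40,0]]
[[20,12],[25,0],[30,2],[31,0],[37,12],[40,1],[41,0]]
[[20,12],[25,0],[30,2],[31,0],[35,19],[40,1],[41,0]]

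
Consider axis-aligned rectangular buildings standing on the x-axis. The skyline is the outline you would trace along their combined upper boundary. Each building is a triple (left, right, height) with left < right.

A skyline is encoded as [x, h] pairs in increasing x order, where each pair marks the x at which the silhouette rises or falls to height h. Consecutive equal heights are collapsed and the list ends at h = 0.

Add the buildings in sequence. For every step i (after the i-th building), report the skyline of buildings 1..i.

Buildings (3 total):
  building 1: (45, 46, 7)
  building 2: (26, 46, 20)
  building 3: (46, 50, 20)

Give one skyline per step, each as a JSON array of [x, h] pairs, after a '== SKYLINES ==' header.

== SKYLINES ==
[[45,7],[46,0]]
[[26,20],[46,0]]
[[26,20],[50,0]]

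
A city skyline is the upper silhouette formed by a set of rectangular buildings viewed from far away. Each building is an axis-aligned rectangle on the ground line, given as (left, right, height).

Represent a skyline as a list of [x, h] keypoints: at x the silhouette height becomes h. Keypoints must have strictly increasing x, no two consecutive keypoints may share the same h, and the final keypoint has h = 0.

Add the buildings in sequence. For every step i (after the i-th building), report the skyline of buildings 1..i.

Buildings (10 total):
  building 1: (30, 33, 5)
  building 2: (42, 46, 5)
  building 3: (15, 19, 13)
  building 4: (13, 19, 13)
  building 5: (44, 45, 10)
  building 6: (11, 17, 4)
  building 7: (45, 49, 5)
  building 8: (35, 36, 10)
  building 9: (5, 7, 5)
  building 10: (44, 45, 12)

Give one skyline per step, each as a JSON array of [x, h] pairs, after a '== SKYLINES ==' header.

== SKYLINES ==
[[30,5],[33,0]]
[[30,5],[33,0],[42,5],[46,0]]
[[15,13],[19,0],[30,5],[33,0],[42,5],[46,0]]
[[13,13],[19,0],[30,5],[33,0],[42,5],[46,0]]
[[13,13],[19,0],[30,5],[33,0],[42,5],[44,10],[45,5],[46,0]]
[[11,4],[13,13],[19,0],[30,5],[33,0],[42,5],[44,10],[45,5],[46,0]]
[[11,4],[13,13],[19,0],[30,5],[33,0],[42,5],[44,10],[45,5],[49,0]]
[[11,4],[13,13],[19,0],[30,5],[33,0],[35,10],[36,0],[42,5],[44,10],[45,5],[49,0]]
[[5,5],[7,0],[11,4],[13,13],[19,0],[30,5],[33,0],[35,10],[36,0],[42,5],[44,10],[45,5],[49,0]]
[[5,5],[7,0],[11,4],[13,13],[19,0],[30,5],[33,0],[35,10],[36,0],[42,5],[44,12],[45,5],[49,0]]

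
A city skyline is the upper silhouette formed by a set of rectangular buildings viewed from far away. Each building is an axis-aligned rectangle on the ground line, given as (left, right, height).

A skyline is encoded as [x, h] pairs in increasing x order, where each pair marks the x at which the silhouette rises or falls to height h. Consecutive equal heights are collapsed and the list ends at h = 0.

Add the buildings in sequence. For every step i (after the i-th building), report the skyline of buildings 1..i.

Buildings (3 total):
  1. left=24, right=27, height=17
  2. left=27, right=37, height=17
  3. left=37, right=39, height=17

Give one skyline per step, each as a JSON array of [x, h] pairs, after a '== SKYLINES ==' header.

== SKYLINES ==
[[24,17],[27,0]]
[[24,17],[37,0]]
[[24,17],[39,0]]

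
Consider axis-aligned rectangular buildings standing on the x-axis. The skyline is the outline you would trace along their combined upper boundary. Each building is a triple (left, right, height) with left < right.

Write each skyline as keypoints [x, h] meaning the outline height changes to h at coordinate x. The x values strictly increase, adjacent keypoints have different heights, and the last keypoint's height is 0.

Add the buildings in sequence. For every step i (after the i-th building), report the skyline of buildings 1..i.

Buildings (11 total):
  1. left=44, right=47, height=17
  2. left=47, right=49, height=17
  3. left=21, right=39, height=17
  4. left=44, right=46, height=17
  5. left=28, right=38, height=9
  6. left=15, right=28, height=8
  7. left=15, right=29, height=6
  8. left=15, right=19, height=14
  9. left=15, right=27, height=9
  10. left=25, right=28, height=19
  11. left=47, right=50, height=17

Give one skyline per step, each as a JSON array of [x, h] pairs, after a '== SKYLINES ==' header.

== SKYLINES ==
[[44,17],[47,0]]
[[44,17],[49,0]]
[[21,17],[39,0],[44,17],[49,0]]
[[21,17],[39,0],[44,17],[49,0]]
[[21,17],[39,0],[44,17],[49,0]]
[[15,8],[21,17],[39,0],[44,17],[49,0]]
[[15,8],[21,17],[39,0],[44,17],[49,0]]
[[15,14],[19,8],[21,17],[39,0],[44,17],[49,0]]
[[15,14],[19,9],[21,17],[39,0],[44,17],[49,0]]
[[15,14],[19,9],[21,17],[25,19],[28,17],[39,0],[44,17],[49,0]]
[[15,14],[19,9],[21,17],[25,19],[28,17],[39,0],[44,17],[50,0]]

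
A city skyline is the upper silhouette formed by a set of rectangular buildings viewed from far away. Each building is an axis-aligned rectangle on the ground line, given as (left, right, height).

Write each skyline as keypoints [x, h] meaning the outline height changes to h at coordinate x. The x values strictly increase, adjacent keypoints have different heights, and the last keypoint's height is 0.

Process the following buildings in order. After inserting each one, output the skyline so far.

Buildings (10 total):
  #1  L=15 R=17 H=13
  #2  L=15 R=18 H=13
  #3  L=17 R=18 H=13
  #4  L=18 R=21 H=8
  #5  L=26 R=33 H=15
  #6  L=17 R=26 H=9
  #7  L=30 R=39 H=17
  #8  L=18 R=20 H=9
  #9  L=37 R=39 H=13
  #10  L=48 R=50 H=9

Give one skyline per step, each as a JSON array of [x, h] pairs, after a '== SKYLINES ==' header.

== SKYLINES ==
[[15,13],[17,0]]
[[15,13],[18,0]]
[[15,13],[18,0]]
[[15,13],[18,8],[21,0]]
[[15,13],[18,8],[21,0],[26,15],[33,0]]
[[15,13],[18,9],[26,15],[33,0]]
[[15,13],[18,9],[26,15],[30,17],[39,0]]
[[15,13],[18,9],[26,15],[30,17],[39,0]]
[[15,13],[18,9],[26,15],[30,17],[39,0]]
[[15,13],[18,9],[26,15],[30,17],[39,0],[48,9],[50,0]]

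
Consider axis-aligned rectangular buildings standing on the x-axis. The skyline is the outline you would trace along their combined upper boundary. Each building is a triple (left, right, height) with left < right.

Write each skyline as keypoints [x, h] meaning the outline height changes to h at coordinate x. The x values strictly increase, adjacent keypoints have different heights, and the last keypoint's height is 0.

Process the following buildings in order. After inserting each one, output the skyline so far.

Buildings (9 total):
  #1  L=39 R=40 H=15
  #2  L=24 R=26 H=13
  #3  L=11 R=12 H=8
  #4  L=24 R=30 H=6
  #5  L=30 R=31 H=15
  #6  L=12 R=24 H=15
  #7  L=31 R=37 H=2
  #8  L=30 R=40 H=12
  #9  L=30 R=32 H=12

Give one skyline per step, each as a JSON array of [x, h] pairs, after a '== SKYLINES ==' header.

== SKYLINES ==
[[39,15],[40,0]]
[[24,13],[26,0],[39,15],[40,0]]
[[11,8],[12,0],[24,13],[26,0],[39,15],[40,0]]
[[11,8],[12,0],[24,13],[26,6],[30,0],[39,15],[40,0]]
[[11,8],[12,0],[24,13],[26,6],[30,15],[31,0],[39,15],[40,0]]
[[11,8],[12,15],[24,13],[26,6],[30,15],[31,0],[39,15],[40,0]]
[[11,8],[12,15],[24,13],[26,6],[30,15],[31,2],[37,0],[39,15],[40,0]]
[[11,8],[12,15],[24,13],[26,6],[30,15],[31,12],[39,15],[40,0]]
[[11,8],[12,15],[24,13],[26,6],[30,15],[31,12],[39,15],[40,0]]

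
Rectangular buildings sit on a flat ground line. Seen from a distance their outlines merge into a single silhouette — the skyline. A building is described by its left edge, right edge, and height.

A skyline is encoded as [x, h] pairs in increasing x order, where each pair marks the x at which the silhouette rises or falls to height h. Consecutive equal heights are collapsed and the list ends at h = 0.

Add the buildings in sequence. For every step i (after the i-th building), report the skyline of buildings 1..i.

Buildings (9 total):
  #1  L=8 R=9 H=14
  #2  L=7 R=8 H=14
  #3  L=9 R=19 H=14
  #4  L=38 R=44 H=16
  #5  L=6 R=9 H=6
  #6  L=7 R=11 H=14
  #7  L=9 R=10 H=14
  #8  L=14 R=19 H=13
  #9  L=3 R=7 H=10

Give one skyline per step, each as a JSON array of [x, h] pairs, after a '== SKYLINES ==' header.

== SKYLINES ==
[[8,14],[9,0]]
[[7,14],[9,0]]
[[7,14],[19,0]]
[[7,14],[19,0],[38,16],[44,0]]
[[6,6],[7,14],[19,0],[38,16],[44,0]]
[[6,6],[7,14],[19,0],[38,16],[44,0]]
[[6,6],[7,14],[19,0],[38,16],[44,0]]
[[6,6],[7,14],[19,0],[38,16],[44,0]]
[[3,10],[7,14],[19,0],[38,16],[44,0]]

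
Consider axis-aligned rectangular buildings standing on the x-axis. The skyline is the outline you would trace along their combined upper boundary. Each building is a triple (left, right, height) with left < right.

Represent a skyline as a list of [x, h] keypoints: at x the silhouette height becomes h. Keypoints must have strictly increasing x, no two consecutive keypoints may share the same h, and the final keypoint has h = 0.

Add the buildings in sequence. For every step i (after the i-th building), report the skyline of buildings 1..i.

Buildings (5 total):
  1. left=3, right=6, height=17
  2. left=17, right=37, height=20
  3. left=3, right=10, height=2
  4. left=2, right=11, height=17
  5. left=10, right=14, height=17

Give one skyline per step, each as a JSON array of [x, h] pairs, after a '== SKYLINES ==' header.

== SKYLINES ==
[[3,17],[6,0]]
[[3,17],[6,0],[17,20],[37,0]]
[[3,17],[6,2],[10,0],[17,20],[37,0]]
[[2,17],[11,0],[17,20],[37,0]]
[[2,17],[14,0],[17,20],[37,0]]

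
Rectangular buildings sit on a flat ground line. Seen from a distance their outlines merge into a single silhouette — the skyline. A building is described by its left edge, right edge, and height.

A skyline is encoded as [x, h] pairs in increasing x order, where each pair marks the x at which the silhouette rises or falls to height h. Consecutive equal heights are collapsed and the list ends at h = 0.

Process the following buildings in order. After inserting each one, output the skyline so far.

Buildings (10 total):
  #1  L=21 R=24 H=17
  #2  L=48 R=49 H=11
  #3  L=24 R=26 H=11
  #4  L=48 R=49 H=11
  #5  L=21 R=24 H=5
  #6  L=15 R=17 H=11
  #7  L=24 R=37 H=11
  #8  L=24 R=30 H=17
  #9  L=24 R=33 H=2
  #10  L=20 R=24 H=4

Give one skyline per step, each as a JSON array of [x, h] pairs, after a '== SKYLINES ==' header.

== SKYLINES ==
[[21,17],[24,0]]
[[21,17],[24,0],[48,11],[49,0]]
[[21,17],[24,11],[26,0],[48,11],[49,0]]
[[21,17],[24,11],[26,0],[48,11],[49,0]]
[[21,17],[24,11],[26,0],[48,11],[49,0]]
[[15,11],[17,0],[21,17],[24,11],[26,0],[48,11],[49,0]]
[[15,11],[17,0],[21,17],[24,11],[37,0],[48,11],[49,0]]
[[15,11],[17,0],[21,17],[30,11],[37,0],[48,11],[49,0]]
[[15,11],[17,0],[21,17],[30,11],[37,0],[48,11],[49,0]]
[[15,11],[17,0],[20,4],[21,17],[30,11],[37,0],[48,11],[49,0]]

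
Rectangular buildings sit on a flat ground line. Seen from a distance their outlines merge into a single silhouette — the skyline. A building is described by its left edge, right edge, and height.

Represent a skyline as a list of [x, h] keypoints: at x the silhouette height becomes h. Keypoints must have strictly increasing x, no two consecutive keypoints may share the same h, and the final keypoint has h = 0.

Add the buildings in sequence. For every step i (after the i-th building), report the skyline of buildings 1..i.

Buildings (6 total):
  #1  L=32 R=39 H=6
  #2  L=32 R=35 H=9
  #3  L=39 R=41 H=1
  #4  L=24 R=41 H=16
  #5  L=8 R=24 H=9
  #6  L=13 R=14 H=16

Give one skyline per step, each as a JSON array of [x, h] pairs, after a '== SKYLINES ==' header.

== SKYLINES ==
[[32,6],[39,0]]
[[32,9],[35,6],[39,0]]
[[32,9],[35,6],[39,1],[41,0]]
[[24,16],[41,0]]
[[8,9],[24,16],[41,0]]
[[8,9],[13,16],[14,9],[24,16],[41,0]]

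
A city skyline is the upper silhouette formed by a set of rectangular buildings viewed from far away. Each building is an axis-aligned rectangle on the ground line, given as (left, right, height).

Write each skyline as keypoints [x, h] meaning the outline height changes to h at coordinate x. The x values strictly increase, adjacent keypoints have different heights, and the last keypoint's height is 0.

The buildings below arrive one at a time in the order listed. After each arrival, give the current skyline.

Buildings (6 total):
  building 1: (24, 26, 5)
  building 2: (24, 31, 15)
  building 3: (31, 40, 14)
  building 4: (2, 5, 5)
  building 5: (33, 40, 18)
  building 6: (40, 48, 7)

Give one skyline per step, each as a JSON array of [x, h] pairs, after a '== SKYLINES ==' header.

== SKYLINES ==
[[24,5],[26,0]]
[[24,15],[31,0]]
[[24,15],[31,14],[40,0]]
[[2,5],[5,0],[24,15],[31,14],[40,0]]
[[2,5],[5,0],[24,15],[31,14],[33,18],[40,0]]
[[2,5],[5,0],[24,15],[31,14],[33,18],[40,7],[48,0]]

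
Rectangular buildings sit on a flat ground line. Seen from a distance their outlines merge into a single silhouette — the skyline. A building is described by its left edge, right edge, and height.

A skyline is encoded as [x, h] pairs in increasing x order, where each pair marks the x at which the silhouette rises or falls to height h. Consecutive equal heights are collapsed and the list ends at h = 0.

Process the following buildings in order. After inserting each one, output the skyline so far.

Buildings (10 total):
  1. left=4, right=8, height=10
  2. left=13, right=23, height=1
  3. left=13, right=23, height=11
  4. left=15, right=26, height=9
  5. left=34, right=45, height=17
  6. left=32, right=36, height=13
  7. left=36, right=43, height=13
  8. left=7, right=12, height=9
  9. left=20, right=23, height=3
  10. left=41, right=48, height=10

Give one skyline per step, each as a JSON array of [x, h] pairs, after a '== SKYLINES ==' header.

== SKYLINES ==
[[4,10],[8,0]]
[[4,10],[8,0],[13,1],[23,0]]
[[4,10],[8,0],[13,11],[23,0]]
[[4,10],[8,0],[13,11],[23,9],[26,0]]
[[4,10],[8,0],[13,11],[23,9],[26,0],[34,17],[45,0]]
[[4,10],[8,0],[13,11],[23,9],[26,0],[32,13],[34,17],[45,0]]
[[4,10],[8,0],[13,11],[23,9],[26,0],[32,13],[34,17],[45,0]]
[[4,10],[8,9],[12,0],[13,11],[23,9],[26,0],[32,13],[34,17],[45,0]]
[[4,10],[8,9],[12,0],[13,11],[23,9],[26,0],[32,13],[34,17],[45,0]]
[[4,10],[8,9],[12,0],[13,11],[23,9],[26,0],[32,13],[34,17],[45,10],[48,0]]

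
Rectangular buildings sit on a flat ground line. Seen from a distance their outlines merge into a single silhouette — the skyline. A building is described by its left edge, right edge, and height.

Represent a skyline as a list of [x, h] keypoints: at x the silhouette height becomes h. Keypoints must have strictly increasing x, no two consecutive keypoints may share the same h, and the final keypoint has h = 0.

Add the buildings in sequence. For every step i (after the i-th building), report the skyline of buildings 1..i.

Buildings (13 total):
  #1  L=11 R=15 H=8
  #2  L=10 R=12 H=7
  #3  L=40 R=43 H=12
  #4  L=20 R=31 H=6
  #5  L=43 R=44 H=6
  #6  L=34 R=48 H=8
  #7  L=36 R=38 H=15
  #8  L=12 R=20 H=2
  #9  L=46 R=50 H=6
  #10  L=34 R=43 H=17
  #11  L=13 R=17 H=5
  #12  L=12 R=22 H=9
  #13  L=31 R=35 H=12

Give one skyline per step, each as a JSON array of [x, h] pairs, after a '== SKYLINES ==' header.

== SKYLINES ==
[[11,8],[15,0]]
[[10,7],[11,8],[15,0]]
[[10,7],[11,8],[15,0],[40,12],[43,0]]
[[10,7],[11,8],[15,0],[20,6],[31,0],[40,12],[43,0]]
[[10,7],[11,8],[15,0],[20,6],[31,0],[40,12],[43,6],[44,0]]
[[10,7],[11,8],[15,0],[20,6],[31,0],[34,8],[40,12],[43,8],[48,0]]
[[10,7],[11,8],[15,0],[20,6],[31,0],[34,8],[36,15],[38,8],[40,12],[43,8],[48,0]]
[[10,7],[11,8],[15,2],[20,6],[31,0],[34,8],[36,15],[38,8],[40,12],[43,8],[48,0]]
[[10,7],[11,8],[15,2],[20,6],[31,0],[34,8],[36,15],[38,8],[40,12],[43,8],[48,6],[50,0]]
[[10,7],[11,8],[15,2],[20,6],[31,0],[34,17],[43,8],[48,6],[50,0]]
[[10,7],[11,8],[15,5],[17,2],[20,6],[31,0],[34,17],[43,8],[48,6],[50,0]]
[[10,7],[11,8],[12,9],[22,6],[31,0],[34,17],[43,8],[48,6],[50,0]]
[[10,7],[11,8],[12,9],[22,6],[31,12],[34,17],[43,8],[48,6],[50,0]]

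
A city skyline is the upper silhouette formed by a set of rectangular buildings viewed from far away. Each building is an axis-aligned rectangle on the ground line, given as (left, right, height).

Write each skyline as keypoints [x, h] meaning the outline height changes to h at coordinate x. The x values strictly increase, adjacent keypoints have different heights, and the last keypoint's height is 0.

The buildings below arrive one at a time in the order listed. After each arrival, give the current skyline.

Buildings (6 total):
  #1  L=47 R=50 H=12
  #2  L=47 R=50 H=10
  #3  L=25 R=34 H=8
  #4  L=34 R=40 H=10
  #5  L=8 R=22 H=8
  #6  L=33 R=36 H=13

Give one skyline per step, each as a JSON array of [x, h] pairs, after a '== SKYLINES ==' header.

== SKYLINES ==
[[47,12],[50,0]]
[[47,12],[50,0]]
[[25,8],[34,0],[47,12],[50,0]]
[[25,8],[34,10],[40,0],[47,12],[50,0]]
[[8,8],[22,0],[25,8],[34,10],[40,0],[47,12],[50,0]]
[[8,8],[22,0],[25,8],[33,13],[36,10],[40,0],[47,12],[50,0]]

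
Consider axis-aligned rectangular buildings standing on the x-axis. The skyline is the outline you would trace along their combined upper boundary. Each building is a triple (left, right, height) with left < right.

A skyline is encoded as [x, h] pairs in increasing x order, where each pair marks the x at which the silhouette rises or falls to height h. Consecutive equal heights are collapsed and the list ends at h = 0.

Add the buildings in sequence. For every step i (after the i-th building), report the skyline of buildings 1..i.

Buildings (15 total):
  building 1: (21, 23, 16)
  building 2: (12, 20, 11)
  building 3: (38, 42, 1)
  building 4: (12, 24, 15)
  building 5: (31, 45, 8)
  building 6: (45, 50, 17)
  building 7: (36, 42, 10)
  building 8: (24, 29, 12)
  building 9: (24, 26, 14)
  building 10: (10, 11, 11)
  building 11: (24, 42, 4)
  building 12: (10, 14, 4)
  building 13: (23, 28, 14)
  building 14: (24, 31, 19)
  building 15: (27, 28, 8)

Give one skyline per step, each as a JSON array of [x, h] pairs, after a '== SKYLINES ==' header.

== SKYLINES ==
[[21,16],[23,0]]
[[12,11],[20,0],[21,16],[23,0]]
[[12,11],[20,0],[21,16],[23,0],[38,1],[42,0]]
[[12,15],[21,16],[23,15],[24,0],[38,1],[42,0]]
[[12,15],[21,16],[23,15],[24,0],[31,8],[45,0]]
[[12,15],[21,16],[23,15],[24,0],[31,8],[45,17],[50,0]]
[[12,15],[21,16],[23,15],[24,0],[31,8],[36,10],[42,8],[45,17],[50,0]]
[[12,15],[21,16],[23,15],[24,12],[29,0],[31,8],[36,10],[42,8],[45,17],[50,0]]
[[12,15],[21,16],[23,15],[24,14],[26,12],[29,0],[31,8],[36,10],[42,8],[45,17],[50,0]]
[[10,11],[11,0],[12,15],[21,16],[23,15],[24,14],[26,12],[29,0],[31,8],[36,10],[42,8],[45,17],[50,0]]
[[10,11],[11,0],[12,15],[21,16],[23,15],[24,14],[26,12],[29,4],[31,8],[36,10],[42,8],[45,17],[50,0]]
[[10,11],[11,4],[12,15],[21,16],[23,15],[24,14],[26,12],[29,4],[31,8],[36,10],[42,8],[45,17],[50,0]]
[[10,11],[11,4],[12,15],[21,16],[23,15],[24,14],[28,12],[29,4],[31,8],[36,10],[42,8],[45,17],[50,0]]
[[10,11],[11,4],[12,15],[21,16],[23,15],[24,19],[31,8],[36,10],[42,8],[45,17],[50,0]]
[[10,11],[11,4],[12,15],[21,16],[23,15],[24,19],[31,8],[36,10],[42,8],[45,17],[50,0]]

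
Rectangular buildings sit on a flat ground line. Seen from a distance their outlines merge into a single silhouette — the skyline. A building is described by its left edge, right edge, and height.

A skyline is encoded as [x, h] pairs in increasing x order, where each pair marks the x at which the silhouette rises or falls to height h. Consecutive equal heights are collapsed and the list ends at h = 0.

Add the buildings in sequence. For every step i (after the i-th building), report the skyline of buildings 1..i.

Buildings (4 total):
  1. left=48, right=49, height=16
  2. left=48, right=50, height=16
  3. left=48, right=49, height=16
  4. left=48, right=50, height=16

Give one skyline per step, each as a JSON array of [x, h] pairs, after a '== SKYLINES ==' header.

== SKYLINES ==
[[48,16],[49,0]]
[[48,16],[50,0]]
[[48,16],[50,0]]
[[48,16],[50,0]]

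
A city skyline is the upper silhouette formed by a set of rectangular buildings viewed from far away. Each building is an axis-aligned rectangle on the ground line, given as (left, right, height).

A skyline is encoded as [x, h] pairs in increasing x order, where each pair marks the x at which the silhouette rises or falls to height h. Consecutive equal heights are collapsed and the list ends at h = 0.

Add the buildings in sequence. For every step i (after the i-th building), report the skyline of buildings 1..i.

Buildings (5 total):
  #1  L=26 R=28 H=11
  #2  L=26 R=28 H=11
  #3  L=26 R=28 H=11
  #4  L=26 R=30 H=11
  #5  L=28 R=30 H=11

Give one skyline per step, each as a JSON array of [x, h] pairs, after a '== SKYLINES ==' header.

== SKYLINES ==
[[26,11],[28,0]]
[[26,11],[28,0]]
[[26,11],[28,0]]
[[26,11],[30,0]]
[[26,11],[30,0]]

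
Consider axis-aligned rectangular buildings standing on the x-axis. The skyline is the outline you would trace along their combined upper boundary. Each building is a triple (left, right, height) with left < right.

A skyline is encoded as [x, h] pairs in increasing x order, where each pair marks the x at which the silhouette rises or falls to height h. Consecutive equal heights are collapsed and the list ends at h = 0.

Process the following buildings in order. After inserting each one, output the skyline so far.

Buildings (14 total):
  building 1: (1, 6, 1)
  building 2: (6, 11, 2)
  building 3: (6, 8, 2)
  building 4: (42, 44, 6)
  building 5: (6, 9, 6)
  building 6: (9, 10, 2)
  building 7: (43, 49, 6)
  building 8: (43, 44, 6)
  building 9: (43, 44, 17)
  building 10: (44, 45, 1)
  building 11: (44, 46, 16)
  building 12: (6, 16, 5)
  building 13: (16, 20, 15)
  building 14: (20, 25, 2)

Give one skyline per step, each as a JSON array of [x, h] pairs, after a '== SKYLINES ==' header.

== SKYLINES ==
[[1,1],[6,0]]
[[1,1],[6,2],[11,0]]
[[1,1],[6,2],[11,0]]
[[1,1],[6,2],[11,0],[42,6],[44,0]]
[[1,1],[6,6],[9,2],[11,0],[42,6],[44,0]]
[[1,1],[6,6],[9,2],[11,0],[42,6],[44,0]]
[[1,1],[6,6],[9,2],[11,0],[42,6],[49,0]]
[[1,1],[6,6],[9,2],[11,0],[42,6],[49,0]]
[[1,1],[6,6],[9,2],[11,0],[42,6],[43,17],[44,6],[49,0]]
[[1,1],[6,6],[9,2],[11,0],[42,6],[43,17],[44,6],[49,0]]
[[1,1],[6,6],[9,2],[11,0],[42,6],[43,17],[44,16],[46,6],[49,0]]
[[1,1],[6,6],[9,5],[16,0],[42,6],[43,17],[44,16],[46,6],[49,0]]
[[1,1],[6,6],[9,5],[16,15],[20,0],[42,6],[43,17],[44,16],[46,6],[49,0]]
[[1,1],[6,6],[9,5],[16,15],[20,2],[25,0],[42,6],[43,17],[44,16],[46,6],[49,0]]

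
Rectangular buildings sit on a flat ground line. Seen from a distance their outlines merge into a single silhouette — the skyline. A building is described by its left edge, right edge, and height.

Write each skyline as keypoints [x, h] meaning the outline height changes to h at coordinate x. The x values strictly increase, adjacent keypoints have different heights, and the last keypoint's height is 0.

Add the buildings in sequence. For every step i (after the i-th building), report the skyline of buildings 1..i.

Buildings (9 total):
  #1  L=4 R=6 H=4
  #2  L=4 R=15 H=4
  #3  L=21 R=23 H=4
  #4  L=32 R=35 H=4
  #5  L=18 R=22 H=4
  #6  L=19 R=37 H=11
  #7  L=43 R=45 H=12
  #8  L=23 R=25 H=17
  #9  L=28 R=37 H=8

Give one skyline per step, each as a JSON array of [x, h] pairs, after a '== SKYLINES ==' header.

== SKYLINES ==
[[4,4],[6,0]]
[[4,4],[15,0]]
[[4,4],[15,0],[21,4],[23,0]]
[[4,4],[15,0],[21,4],[23,0],[32,4],[35,0]]
[[4,4],[15,0],[18,4],[23,0],[32,4],[35,0]]
[[4,4],[15,0],[18,4],[19,11],[37,0]]
[[4,4],[15,0],[18,4],[19,11],[37,0],[43,12],[45,0]]
[[4,4],[15,0],[18,4],[19,11],[23,17],[25,11],[37,0],[43,12],[45,0]]
[[4,4],[15,0],[18,4],[19,11],[23,17],[25,11],[37,0],[43,12],[45,0]]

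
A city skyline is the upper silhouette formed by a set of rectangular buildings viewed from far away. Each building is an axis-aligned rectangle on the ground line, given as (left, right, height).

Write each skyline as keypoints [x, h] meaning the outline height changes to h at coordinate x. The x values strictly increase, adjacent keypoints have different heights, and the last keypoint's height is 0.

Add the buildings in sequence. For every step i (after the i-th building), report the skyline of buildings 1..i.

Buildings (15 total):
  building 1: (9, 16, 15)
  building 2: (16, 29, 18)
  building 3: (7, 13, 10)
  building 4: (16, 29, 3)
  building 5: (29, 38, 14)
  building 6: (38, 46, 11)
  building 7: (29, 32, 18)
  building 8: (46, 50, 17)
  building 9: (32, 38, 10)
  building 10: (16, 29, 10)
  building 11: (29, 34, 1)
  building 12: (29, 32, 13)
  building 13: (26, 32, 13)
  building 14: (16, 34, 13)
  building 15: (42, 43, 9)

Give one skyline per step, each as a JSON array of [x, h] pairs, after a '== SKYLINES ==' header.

== SKYLINES ==
[[9,15],[16,0]]
[[9,15],[16,18],[29,0]]
[[7,10],[9,15],[16,18],[29,0]]
[[7,10],[9,15],[16,18],[29,0]]
[[7,10],[9,15],[16,18],[29,14],[38,0]]
[[7,10],[9,15],[16,18],[29,14],[38,11],[46,0]]
[[7,10],[9,15],[16,18],[32,14],[38,11],[46,0]]
[[7,10],[9,15],[16,18],[32,14],[38,11],[46,17],[50,0]]
[[7,10],[9,15],[16,18],[32,14],[38,11],[46,17],[50,0]]
[[7,10],[9,15],[16,18],[32,14],[38,11],[46,17],[50,0]]
[[7,10],[9,15],[16,18],[32,14],[38,11],[46,17],[50,0]]
[[7,10],[9,15],[16,18],[32,14],[38,11],[46,17],[50,0]]
[[7,10],[9,15],[16,18],[32,14],[38,11],[46,17],[50,0]]
[[7,10],[9,15],[16,18],[32,14],[38,11],[46,17],[50,0]]
[[7,10],[9,15],[16,18],[32,14],[38,11],[46,17],[50,0]]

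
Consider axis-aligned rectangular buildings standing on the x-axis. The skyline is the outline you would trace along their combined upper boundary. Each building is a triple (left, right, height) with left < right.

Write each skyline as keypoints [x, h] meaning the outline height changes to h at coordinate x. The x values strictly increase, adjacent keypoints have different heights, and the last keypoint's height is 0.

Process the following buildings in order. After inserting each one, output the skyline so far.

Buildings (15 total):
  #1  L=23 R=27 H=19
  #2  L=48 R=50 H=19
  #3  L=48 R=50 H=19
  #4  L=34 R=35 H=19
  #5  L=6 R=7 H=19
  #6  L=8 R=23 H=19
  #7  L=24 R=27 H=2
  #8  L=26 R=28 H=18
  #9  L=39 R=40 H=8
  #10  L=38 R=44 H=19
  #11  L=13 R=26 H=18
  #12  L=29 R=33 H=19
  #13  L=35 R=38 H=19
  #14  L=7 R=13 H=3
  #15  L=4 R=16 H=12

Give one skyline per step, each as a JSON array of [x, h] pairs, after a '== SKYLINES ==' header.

== SKYLINES ==
[[23,19],[27,0]]
[[23,19],[27,0],[48,19],[50,0]]
[[23,19],[27,0],[48,19],[50,0]]
[[23,19],[27,0],[34,19],[35,0],[48,19],[50,0]]
[[6,19],[7,0],[23,19],[27,0],[34,19],[35,0],[48,19],[50,0]]
[[6,19],[7,0],[8,19],[27,0],[34,19],[35,0],[48,19],[50,0]]
[[6,19],[7,0],[8,19],[27,0],[34,19],[35,0],[48,19],[50,0]]
[[6,19],[7,0],[8,19],[27,18],[28,0],[34,19],[35,0],[48,19],[50,0]]
[[6,19],[7,0],[8,19],[27,18],[28,0],[34,19],[35,0],[39,8],[40,0],[48,19],[50,0]]
[[6,19],[7,0],[8,19],[27,18],[28,0],[34,19],[35,0],[38,19],[44,0],[48,19],[50,0]]
[[6,19],[7,0],[8,19],[27,18],[28,0],[34,19],[35,0],[38,19],[44,0],[48,19],[50,0]]
[[6,19],[7,0],[8,19],[27,18],[28,0],[29,19],[33,0],[34,19],[35,0],[38,19],[44,0],[48,19],[50,0]]
[[6,19],[7,0],[8,19],[27,18],[28,0],[29,19],[33,0],[34,19],[44,0],[48,19],[50,0]]
[[6,19],[7,3],[8,19],[27,18],[28,0],[29,19],[33,0],[34,19],[44,0],[48,19],[50,0]]
[[4,12],[6,19],[7,12],[8,19],[27,18],[28,0],[29,19],[33,0],[34,19],[44,0],[48,19],[50,0]]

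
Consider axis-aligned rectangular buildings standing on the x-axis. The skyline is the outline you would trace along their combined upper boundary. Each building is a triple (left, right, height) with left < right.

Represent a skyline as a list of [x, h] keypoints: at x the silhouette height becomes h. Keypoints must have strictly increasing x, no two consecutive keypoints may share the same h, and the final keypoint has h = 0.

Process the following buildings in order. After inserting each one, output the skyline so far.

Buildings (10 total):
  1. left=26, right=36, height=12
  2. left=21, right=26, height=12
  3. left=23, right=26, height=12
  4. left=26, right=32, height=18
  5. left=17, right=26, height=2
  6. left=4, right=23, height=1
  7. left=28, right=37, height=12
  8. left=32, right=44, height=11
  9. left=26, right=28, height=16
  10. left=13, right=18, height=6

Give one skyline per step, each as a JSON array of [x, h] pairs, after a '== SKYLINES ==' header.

== SKYLINES ==
[[26,12],[36,0]]
[[21,12],[36,0]]
[[21,12],[36,0]]
[[21,12],[26,18],[32,12],[36,0]]
[[17,2],[21,12],[26,18],[32,12],[36,0]]
[[4,1],[17,2],[21,12],[26,18],[32,12],[36,0]]
[[4,1],[17,2],[21,12],[26,18],[32,12],[37,0]]
[[4,1],[17,2],[21,12],[26,18],[32,12],[37,11],[44,0]]
[[4,1],[17,2],[21,12],[26,18],[32,12],[37,11],[44,0]]
[[4,1],[13,6],[18,2],[21,12],[26,18],[32,12],[37,11],[44,0]]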